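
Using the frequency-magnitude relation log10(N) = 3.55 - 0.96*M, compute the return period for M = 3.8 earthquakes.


log10(N) = 3.55 - 0.96*3.8 = -0.098
N = 10^-0.098 = 0.797995
T = 1/N = 1/0.797995 = 1.2531 years

1.2531


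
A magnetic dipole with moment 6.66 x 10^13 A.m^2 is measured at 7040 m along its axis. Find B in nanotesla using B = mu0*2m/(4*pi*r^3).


m = 6.66 x 10^13 = 66600000000000 A.m^2
2m = 133200000000000 A.m^2
r^3 = 7040^3 = 348913664000
B = (4pi*10^-7) * 133200000000000 / (4*pi * 348913664000) * 1e9
= 167384056.583264 / 4384578414237.99 * 1e9
= 38175.633 nT

38175.633


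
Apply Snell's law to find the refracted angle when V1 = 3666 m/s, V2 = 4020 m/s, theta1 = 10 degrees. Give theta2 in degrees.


sin(theta1) = sin(10 deg) = 0.173648
sin(theta2) = V2/V1 * sin(theta1) = 4020/3666 * 0.173648 = 0.190416
theta2 = arcsin(0.190416) = 10.9771 degrees

10.9771


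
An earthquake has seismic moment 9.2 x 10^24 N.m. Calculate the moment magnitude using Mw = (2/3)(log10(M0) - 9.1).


log10(M0) = log10(9.2 x 10^24) = 24.9638
Mw = 2/3 * (24.9638 - 9.1)
= 2/3 * 15.8638
= 10.58

10.58


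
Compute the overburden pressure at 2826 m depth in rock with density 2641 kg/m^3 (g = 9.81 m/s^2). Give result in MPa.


P = rho * g * z / 1e6
= 2641 * 9.81 * 2826 / 1e6
= 73216601.46 / 1e6
= 73.2166 MPa

73.2166


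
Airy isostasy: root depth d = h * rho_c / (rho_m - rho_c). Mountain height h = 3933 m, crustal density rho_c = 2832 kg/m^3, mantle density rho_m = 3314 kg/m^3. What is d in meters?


rho_m - rho_c = 3314 - 2832 = 482
d = 3933 * 2832 / 482
= 11138256 / 482
= 23108.41 m

23108.41


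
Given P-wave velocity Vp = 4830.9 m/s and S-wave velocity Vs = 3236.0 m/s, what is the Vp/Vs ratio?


Vp/Vs = 4830.9 / 3236.0
= 1.4929

1.4929


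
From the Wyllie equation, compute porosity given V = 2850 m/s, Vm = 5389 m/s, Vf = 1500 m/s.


1/V - 1/Vm = 1/2850 - 1/5389 = 0.00016531
1/Vf - 1/Vm = 1/1500 - 1/5389 = 0.0004811
phi = 0.00016531 / 0.0004811 = 0.3436

0.3436


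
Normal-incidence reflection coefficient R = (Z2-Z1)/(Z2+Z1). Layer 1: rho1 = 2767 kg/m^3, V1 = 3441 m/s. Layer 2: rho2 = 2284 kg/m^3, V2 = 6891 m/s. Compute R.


Z1 = 2767 * 3441 = 9521247
Z2 = 2284 * 6891 = 15739044
R = (15739044 - 9521247) / (15739044 + 9521247) = 6217797 / 25260291 = 0.2461

0.2461


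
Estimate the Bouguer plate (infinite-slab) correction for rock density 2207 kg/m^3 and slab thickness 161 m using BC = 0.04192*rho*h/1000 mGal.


BC = 0.04192 * rho * h / 1000
= 0.04192 * 2207 * 161 / 1000
= 14.8953 mGal

14.8953


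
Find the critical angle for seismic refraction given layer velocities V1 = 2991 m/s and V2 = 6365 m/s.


V1/V2 = 2991/6365 = 0.469914
theta_c = arcsin(0.469914) = 28.0287 degrees

28.0287


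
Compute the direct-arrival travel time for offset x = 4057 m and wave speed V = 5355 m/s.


t = x / V
= 4057 / 5355
= 0.7576 s

0.7576


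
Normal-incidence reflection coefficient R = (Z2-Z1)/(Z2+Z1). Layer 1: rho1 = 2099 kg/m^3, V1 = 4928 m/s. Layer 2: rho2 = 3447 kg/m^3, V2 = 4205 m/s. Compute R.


Z1 = 2099 * 4928 = 10343872
Z2 = 3447 * 4205 = 14494635
R = (14494635 - 10343872) / (14494635 + 10343872) = 4150763 / 24838507 = 0.1671

0.1671


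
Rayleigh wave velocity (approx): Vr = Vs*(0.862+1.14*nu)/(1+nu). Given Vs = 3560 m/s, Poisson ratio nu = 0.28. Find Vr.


Numerator factor = 0.862 + 1.14*0.28 = 1.1812
Denominator = 1 + 0.28 = 1.28
Vr = 3560 * 1.1812 / 1.28 = 3285.21 m/s

3285.21


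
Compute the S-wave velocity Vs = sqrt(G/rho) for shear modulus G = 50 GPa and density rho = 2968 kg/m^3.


Convert G to Pa: G = 50e9 Pa
Compute G/rho = 50e9 / 2968 = 16846361.186
Vs = sqrt(16846361.186) = 4104.43 m/s

4104.43


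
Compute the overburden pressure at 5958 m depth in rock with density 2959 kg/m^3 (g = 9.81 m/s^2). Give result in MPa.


P = rho * g * z / 1e6
= 2959 * 9.81 * 5958 / 1e6
= 172947572.82 / 1e6
= 172.9476 MPa

172.9476


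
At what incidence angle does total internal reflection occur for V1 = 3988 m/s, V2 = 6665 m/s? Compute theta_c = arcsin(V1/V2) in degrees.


V1/V2 = 3988/6665 = 0.59835
theta_c = arcsin(0.59835) = 36.7518 degrees

36.7518


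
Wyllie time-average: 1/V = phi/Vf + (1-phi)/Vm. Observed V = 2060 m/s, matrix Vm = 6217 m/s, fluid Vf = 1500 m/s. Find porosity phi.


1/V - 1/Vm = 1/2060 - 1/6217 = 0.00032459
1/Vf - 1/Vm = 1/1500 - 1/6217 = 0.00050582
phi = 0.00032459 / 0.00050582 = 0.6417

0.6417


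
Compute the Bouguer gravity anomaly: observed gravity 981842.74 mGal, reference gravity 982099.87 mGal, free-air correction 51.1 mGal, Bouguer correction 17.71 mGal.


BA = g_obs - g_ref + FAC - BC
= 981842.74 - 982099.87 + 51.1 - 17.71
= -223.74 mGal

-223.74


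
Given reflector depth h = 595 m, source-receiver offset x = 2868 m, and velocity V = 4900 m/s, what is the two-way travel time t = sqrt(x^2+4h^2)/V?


x^2 + 4h^2 = 2868^2 + 4*595^2 = 8225424 + 1416100 = 9641524
sqrt(9641524) = 3105.0804
t = 3105.0804 / 4900 = 0.6337 s

0.6337


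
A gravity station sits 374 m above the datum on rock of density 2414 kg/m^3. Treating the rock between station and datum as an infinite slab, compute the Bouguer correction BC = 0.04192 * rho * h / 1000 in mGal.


BC = 0.04192 * rho * h / 1000
= 0.04192 * 2414 * 374 / 1000
= 37.8469 mGal

37.8469


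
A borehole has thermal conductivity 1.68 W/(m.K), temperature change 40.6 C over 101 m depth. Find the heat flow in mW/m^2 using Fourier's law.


q = k * dT / dz * 1000
= 1.68 * 40.6 / 101 * 1000
= 0.675327 * 1000
= 675.3267 mW/m^2

675.3267


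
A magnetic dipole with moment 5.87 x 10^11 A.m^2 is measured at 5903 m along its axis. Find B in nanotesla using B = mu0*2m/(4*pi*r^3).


m = 5.87 x 10^11 = 587000000000 A.m^2
2m = 1174000000000 A.m^2
r^3 = 5903^3 = 205692449327
B = (4pi*10^-7) * 1174000000000 / (4*pi * 205692449327) * 1e9
= 1475291.910126 / 2584807550818.38 * 1e9
= 570.755 nT

570.755


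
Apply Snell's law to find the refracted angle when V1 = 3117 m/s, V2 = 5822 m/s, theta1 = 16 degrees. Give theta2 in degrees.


sin(theta1) = sin(16 deg) = 0.275637
sin(theta2) = V2/V1 * sin(theta1) = 5822/3117 * 0.275637 = 0.514841
theta2 = arcsin(0.514841) = 30.9869 degrees

30.9869


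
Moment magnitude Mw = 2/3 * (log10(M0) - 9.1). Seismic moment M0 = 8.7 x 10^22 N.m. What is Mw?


log10(M0) = log10(8.7 x 10^22) = 22.9395
Mw = 2/3 * (22.9395 - 9.1)
= 2/3 * 13.8395
= 9.23

9.23


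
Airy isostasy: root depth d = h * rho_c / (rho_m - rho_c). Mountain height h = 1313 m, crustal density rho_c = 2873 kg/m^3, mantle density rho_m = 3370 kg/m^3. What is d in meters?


rho_m - rho_c = 3370 - 2873 = 497
d = 1313 * 2873 / 497
= 3772249 / 497
= 7590.04 m

7590.04


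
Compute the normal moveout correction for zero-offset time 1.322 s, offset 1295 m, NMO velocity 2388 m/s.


x/Vnmo = 1295/2388 = 0.542295
(x/Vnmo)^2 = 0.294084
t0^2 = 1.747684
sqrt(1.747684 + 0.294084) = 1.428904
dt = 1.428904 - 1.322 = 0.106904

0.106904


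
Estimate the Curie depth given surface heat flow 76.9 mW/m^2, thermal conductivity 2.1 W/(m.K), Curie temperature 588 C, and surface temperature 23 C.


T_Curie - T_surf = 588 - 23 = 565 C
Convert q to W/m^2: 76.9 mW/m^2 = 0.0769 W/m^2
d = 565 * 2.1 / 0.0769 = 15429.13 m

15429.13


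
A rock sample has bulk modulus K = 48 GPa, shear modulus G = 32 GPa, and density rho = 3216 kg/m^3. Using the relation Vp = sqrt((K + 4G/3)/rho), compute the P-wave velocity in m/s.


First compute the effective modulus:
K + 4G/3 = 48e9 + 4*32e9/3 = 90666666666.67 Pa
Then divide by density:
90666666666.67 / 3216 = 28192371.476 Pa/(kg/m^3)
Take the square root:
Vp = sqrt(28192371.476) = 5309.65 m/s

5309.65


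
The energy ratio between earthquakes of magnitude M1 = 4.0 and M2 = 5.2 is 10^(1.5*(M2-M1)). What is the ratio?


M2 - M1 = 5.2 - 4.0 = 1.2
1.5 * 1.2 = 1.8
ratio = 10^1.8 = 63.1

63.1


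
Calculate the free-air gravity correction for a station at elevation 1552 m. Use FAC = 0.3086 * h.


FAC = 0.3086 * h
= 0.3086 * 1552
= 478.9472 mGal

478.9472


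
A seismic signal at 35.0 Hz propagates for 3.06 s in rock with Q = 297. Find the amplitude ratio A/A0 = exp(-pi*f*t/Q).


pi*f*t/Q = pi*35.0*3.06/297 = 1.132877
A/A0 = exp(-1.132877) = 0.322105

0.322105


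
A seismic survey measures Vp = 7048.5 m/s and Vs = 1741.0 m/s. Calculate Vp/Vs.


Vp/Vs = 7048.5 / 1741.0
= 4.0485

4.0485


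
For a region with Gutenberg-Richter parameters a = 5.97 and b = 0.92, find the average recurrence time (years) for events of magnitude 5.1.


log10(N) = 5.97 - 0.92*5.1 = 1.278
N = 10^1.278 = 18.967059
T = 1/N = 1/18.967059 = 0.0527 years

0.0527


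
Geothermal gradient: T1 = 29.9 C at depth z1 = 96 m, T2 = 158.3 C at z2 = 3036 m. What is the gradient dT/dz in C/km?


dT = 158.3 - 29.9 = 128.4 C
dz = 3036 - 96 = 2940 m
gradient = dT/dz * 1000 = 128.4/2940 * 1000 = 43.6735 C/km

43.6735


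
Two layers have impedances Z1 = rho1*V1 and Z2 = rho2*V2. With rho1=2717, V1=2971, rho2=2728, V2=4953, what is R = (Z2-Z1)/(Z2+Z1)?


Z1 = 2717 * 2971 = 8072207
Z2 = 2728 * 4953 = 13511784
R = (13511784 - 8072207) / (13511784 + 8072207) = 5439577 / 21583991 = 0.252

0.252


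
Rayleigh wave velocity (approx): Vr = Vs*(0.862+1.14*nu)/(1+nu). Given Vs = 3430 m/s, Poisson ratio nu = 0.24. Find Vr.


Numerator factor = 0.862 + 1.14*0.24 = 1.1356
Denominator = 1 + 0.24 = 1.24
Vr = 3430 * 1.1356 / 1.24 = 3141.22 m/s

3141.22


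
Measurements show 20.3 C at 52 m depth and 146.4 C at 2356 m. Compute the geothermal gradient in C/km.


dT = 146.4 - 20.3 = 126.1 C
dz = 2356 - 52 = 2304 m
gradient = dT/dz * 1000 = 126.1/2304 * 1000 = 54.7309 C/km

54.7309


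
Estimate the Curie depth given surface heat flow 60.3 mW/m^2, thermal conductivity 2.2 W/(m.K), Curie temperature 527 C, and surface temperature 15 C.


T_Curie - T_surf = 527 - 15 = 512 C
Convert q to W/m^2: 60.3 mW/m^2 = 0.0603 W/m^2
d = 512 * 2.2 / 0.0603 = 18679.93 m

18679.93


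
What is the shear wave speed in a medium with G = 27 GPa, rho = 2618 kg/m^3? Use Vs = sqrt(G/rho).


Convert G to Pa: G = 27e9 Pa
Compute G/rho = 27e9 / 2618 = 10313216.1956
Vs = sqrt(10313216.1956) = 3211.42 m/s

3211.42


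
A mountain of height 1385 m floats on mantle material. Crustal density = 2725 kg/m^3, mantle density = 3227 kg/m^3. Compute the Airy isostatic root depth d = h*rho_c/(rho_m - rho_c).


rho_m - rho_c = 3227 - 2725 = 502
d = 1385 * 2725 / 502
= 3774125 / 502
= 7518.18 m

7518.18


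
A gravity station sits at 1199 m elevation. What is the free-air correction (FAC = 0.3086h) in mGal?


FAC = 0.3086 * h
= 0.3086 * 1199
= 370.0114 mGal

370.0114


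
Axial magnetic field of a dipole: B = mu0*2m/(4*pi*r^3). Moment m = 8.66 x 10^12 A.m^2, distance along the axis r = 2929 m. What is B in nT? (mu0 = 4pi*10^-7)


m = 8.66 x 10^12 = 8660000000000 A.m^2
2m = 17320000000000 A.m^2
r^3 = 2929^3 = 25128011089
B = (4pi*10^-7) * 17320000000000 / (4*pi * 25128011089) * 1e9
= 21764953.90407 / 315767900146.1 * 1e9
= 68927.0629 nT

68927.0629


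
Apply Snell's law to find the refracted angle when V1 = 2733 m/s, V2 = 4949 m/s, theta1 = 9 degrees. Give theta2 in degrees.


sin(theta1) = sin(9 deg) = 0.156434
sin(theta2) = V2/V1 * sin(theta1) = 4949/2733 * 0.156434 = 0.283276
theta2 = arcsin(0.283276) = 16.4558 degrees

16.4558


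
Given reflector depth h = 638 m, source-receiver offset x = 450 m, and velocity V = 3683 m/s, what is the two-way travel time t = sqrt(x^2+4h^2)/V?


x^2 + 4h^2 = 450^2 + 4*638^2 = 202500 + 1628176 = 1830676
sqrt(1830676) = 1353.0248
t = 1353.0248 / 3683 = 0.3674 s

0.3674


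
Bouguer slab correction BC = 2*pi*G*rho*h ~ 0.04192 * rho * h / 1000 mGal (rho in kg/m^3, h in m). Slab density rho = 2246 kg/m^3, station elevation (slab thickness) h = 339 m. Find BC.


BC = 0.04192 * rho * h / 1000
= 0.04192 * 2246 * 339 / 1000
= 31.9176 mGal

31.9176


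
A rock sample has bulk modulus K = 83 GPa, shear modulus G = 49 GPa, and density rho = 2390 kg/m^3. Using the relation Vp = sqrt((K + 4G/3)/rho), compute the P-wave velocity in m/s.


First compute the effective modulus:
K + 4G/3 = 83e9 + 4*49e9/3 = 148333333333.33 Pa
Then divide by density:
148333333333.33 / 2390 = 62064156.2064 Pa/(kg/m^3)
Take the square root:
Vp = sqrt(62064156.2064) = 7878.08 m/s

7878.08


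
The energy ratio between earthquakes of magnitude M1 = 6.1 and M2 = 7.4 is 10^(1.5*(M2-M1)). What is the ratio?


M2 - M1 = 7.4 - 6.1 = 1.3
1.5 * 1.3 = 1.95
ratio = 10^1.95 = 89.13

89.13


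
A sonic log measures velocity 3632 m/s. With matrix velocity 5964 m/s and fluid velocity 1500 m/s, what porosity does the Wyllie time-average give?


1/V - 1/Vm = 1/3632 - 1/5964 = 0.00010766
1/Vf - 1/Vm = 1/1500 - 1/5964 = 0.00049899
phi = 0.00010766 / 0.00049899 = 0.2157

0.2157


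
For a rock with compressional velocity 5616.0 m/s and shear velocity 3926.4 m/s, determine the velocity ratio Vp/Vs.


Vp/Vs = 5616.0 / 3926.4
= 1.4303

1.4303


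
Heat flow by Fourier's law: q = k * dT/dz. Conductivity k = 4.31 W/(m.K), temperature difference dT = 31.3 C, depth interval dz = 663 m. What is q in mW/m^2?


q = k * dT / dz * 1000
= 4.31 * 31.3 / 663 * 1000
= 0.203474 * 1000
= 203.4736 mW/m^2

203.4736


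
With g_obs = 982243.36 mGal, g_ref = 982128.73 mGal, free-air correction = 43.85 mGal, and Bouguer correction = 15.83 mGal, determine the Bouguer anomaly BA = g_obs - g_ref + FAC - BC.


BA = g_obs - g_ref + FAC - BC
= 982243.36 - 982128.73 + 43.85 - 15.83
= 142.65 mGal

142.65


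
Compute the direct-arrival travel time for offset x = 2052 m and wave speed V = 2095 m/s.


t = x / V
= 2052 / 2095
= 0.9795 s

0.9795


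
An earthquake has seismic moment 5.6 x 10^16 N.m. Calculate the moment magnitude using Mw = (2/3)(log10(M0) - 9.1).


log10(M0) = log10(5.6 x 10^16) = 16.7482
Mw = 2/3 * (16.7482 - 9.1)
= 2/3 * 7.6482
= 5.1

5.1


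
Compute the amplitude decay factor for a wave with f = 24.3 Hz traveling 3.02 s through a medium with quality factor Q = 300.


pi*f*t/Q = pi*24.3*3.02/300 = 0.768496
A/A0 = exp(-0.768496) = 0.46371

0.46371


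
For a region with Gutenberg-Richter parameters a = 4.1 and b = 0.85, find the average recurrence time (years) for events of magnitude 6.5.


log10(N) = 4.1 - 0.85*6.5 = -1.425
N = 10^-1.425 = 0.037584
T = 1/N = 1/0.037584 = 26.6073 years

26.6073


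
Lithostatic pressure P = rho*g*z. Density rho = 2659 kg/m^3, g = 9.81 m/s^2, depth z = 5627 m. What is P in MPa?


P = rho * g * z / 1e6
= 2659 * 9.81 * 5627 / 1e6
= 146779113.33 / 1e6
= 146.7791 MPa

146.7791


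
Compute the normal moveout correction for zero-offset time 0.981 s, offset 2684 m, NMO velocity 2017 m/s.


x/Vnmo = 2684/2017 = 1.330689
(x/Vnmo)^2 = 1.770734
t0^2 = 0.962361
sqrt(0.962361 + 1.770734) = 1.653207
dt = 1.653207 - 0.981 = 0.672207

0.672207


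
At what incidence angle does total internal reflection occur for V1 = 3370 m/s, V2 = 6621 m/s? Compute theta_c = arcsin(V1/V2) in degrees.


V1/V2 = 3370/6621 = 0.508987
theta_c = arcsin(0.508987) = 30.5963 degrees

30.5963


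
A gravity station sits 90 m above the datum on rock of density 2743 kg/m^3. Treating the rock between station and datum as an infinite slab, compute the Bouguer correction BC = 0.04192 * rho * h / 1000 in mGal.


BC = 0.04192 * rho * h / 1000
= 0.04192 * 2743 * 90 / 1000
= 10.3488 mGal

10.3488


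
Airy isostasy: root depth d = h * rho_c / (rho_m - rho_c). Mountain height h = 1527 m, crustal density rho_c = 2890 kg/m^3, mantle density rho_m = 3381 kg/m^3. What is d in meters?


rho_m - rho_c = 3381 - 2890 = 491
d = 1527 * 2890 / 491
= 4413030 / 491
= 8987.84 m

8987.84


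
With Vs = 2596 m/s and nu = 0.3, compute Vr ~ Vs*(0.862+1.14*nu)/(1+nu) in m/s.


Numerator factor = 0.862 + 1.14*0.3 = 1.204
Denominator = 1 + 0.3 = 1.3
Vr = 2596 * 1.204 / 1.3 = 2404.3 m/s

2404.3


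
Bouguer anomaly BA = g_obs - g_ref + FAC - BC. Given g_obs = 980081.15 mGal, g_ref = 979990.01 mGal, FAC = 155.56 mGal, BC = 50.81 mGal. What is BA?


BA = g_obs - g_ref + FAC - BC
= 980081.15 - 979990.01 + 155.56 - 50.81
= 195.89 mGal

195.89


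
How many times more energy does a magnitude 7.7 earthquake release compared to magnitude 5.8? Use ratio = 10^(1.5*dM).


M2 - M1 = 7.7 - 5.8 = 1.9
1.5 * 1.9 = 2.85
ratio = 10^2.85 = 707.95

707.95


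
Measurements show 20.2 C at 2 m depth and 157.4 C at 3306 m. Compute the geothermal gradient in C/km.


dT = 157.4 - 20.2 = 137.2 C
dz = 3306 - 2 = 3304 m
gradient = dT/dz * 1000 = 137.2/3304 * 1000 = 41.5254 C/km

41.5254


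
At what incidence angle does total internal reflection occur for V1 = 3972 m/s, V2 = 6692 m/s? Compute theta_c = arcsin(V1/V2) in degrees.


V1/V2 = 3972/6692 = 0.593545
theta_c = arcsin(0.593545) = 36.4089 degrees

36.4089


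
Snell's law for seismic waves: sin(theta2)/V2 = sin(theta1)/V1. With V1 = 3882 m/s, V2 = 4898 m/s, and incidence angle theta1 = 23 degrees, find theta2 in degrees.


sin(theta1) = sin(23 deg) = 0.390731
sin(theta2) = V2/V1 * sin(theta1) = 4898/3882 * 0.390731 = 0.492994
theta2 = arcsin(0.492994) = 29.5375 degrees

29.5375


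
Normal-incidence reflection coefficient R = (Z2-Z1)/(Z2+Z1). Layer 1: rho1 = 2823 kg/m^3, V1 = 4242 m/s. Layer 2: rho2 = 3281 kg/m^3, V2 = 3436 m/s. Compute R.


Z1 = 2823 * 4242 = 11975166
Z2 = 3281 * 3436 = 11273516
R = (11273516 - 11975166) / (11273516 + 11975166) = -701650 / 23248682 = -0.0302

-0.0302


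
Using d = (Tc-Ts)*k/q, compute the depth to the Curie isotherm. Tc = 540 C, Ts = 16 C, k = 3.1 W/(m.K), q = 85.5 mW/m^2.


T_Curie - T_surf = 540 - 16 = 524 C
Convert q to W/m^2: 85.5 mW/m^2 = 0.0855 W/m^2
d = 524 * 3.1 / 0.0855 = 18998.83 m

18998.83


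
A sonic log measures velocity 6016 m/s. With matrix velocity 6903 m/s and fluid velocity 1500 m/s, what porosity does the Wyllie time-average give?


1/V - 1/Vm = 1/6016 - 1/6903 = 2.136e-05
1/Vf - 1/Vm = 1/1500 - 1/6903 = 0.0005218
phi = 2.136e-05 / 0.0005218 = 0.0409

0.0409


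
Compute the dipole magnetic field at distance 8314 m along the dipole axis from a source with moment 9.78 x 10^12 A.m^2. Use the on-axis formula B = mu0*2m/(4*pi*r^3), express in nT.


m = 9.78 x 10^12 = 9780000000000 A.m^2
2m = 19560000000000 A.m^2
r^3 = 8314^3 = 574685263144
B = (4pi*10^-7) * 19560000000000 / (4*pi * 574685263144) * 1e9
= 24579820.921687 / 7221708003278.03 * 1e9
= 3403.6022 nT

3403.6022


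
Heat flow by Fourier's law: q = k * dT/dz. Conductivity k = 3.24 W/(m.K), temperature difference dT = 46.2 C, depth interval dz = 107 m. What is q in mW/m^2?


q = k * dT / dz * 1000
= 3.24 * 46.2 / 107 * 1000
= 1.398953 * 1000
= 1398.9533 mW/m^2

1398.9533


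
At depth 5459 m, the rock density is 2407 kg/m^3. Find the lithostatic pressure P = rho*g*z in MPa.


P = rho * g * z / 1e6
= 2407 * 9.81 * 5459 / 1e6
= 128901565.53 / 1e6
= 128.9016 MPa

128.9016


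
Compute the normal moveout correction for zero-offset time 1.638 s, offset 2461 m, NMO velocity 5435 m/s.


x/Vnmo = 2461/5435 = 0.452806
(x/Vnmo)^2 = 0.205033
t0^2 = 2.683044
sqrt(2.683044 + 0.205033) = 1.699434
dt = 1.699434 - 1.638 = 0.061434

0.061434


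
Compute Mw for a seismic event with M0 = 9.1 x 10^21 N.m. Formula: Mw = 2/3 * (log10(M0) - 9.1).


log10(M0) = log10(9.1 x 10^21) = 21.959
Mw = 2/3 * (21.959 - 9.1)
= 2/3 * 12.859
= 8.57

8.57


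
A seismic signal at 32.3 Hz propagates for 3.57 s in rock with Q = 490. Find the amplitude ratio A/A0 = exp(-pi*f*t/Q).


pi*f*t/Q = pi*32.3*3.57/490 = 0.739307
A/A0 = exp(-0.739307) = 0.477445

0.477445


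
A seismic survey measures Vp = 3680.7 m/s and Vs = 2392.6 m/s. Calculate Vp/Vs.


Vp/Vs = 3680.7 / 2392.6
= 1.5384

1.5384


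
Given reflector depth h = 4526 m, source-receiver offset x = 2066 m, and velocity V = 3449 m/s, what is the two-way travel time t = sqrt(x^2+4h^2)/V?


x^2 + 4h^2 = 2066^2 + 4*4526^2 = 4268356 + 81938704 = 86207060
sqrt(86207060) = 9284.7757
t = 9284.7757 / 3449 = 2.692 s

2.692


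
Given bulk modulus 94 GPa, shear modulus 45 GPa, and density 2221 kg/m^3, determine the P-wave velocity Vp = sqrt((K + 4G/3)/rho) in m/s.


First compute the effective modulus:
K + 4G/3 = 94e9 + 4*45e9/3 = 154000000000.0 Pa
Then divide by density:
154000000000.0 / 2221 = 69338135.9748 Pa/(kg/m^3)
Take the square root:
Vp = sqrt(69338135.9748) = 8326.95 m/s

8326.95


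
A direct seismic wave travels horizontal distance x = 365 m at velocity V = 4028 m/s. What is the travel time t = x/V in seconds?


t = x / V
= 365 / 4028
= 0.0906 s

0.0906


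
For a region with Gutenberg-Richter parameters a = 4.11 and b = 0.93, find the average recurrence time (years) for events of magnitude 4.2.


log10(N) = 4.11 - 0.93*4.2 = 0.204
N = 10^0.204 = 1.599558
T = 1/N = 1/1.599558 = 0.6252 years

0.6252


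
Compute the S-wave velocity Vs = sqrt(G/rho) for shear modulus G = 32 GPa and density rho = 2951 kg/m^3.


Convert G to Pa: G = 32e9 Pa
Compute G/rho = 32e9 / 2951 = 10843781.7689
Vs = sqrt(10843781.7689) = 3292.99 m/s

3292.99


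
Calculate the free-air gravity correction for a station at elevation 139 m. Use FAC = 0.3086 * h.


FAC = 0.3086 * h
= 0.3086 * 139
= 42.8954 mGal

42.8954


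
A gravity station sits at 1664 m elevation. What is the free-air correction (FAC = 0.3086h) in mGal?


FAC = 0.3086 * h
= 0.3086 * 1664
= 513.5104 mGal

513.5104


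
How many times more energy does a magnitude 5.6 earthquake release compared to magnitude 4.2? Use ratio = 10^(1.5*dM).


M2 - M1 = 5.6 - 4.2 = 1.4
1.5 * 1.4 = 2.1
ratio = 10^2.1 = 125.89

125.89


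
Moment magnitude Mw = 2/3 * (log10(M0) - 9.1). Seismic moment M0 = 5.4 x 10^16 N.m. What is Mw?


log10(M0) = log10(5.4 x 10^16) = 16.7324
Mw = 2/3 * (16.7324 - 9.1)
= 2/3 * 7.6324
= 5.09

5.09


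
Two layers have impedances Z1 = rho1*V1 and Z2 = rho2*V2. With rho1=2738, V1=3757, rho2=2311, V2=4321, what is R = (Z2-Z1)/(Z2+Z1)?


Z1 = 2738 * 3757 = 10286666
Z2 = 2311 * 4321 = 9985831
R = (9985831 - 10286666) / (9985831 + 10286666) = -300835 / 20272497 = -0.0148

-0.0148


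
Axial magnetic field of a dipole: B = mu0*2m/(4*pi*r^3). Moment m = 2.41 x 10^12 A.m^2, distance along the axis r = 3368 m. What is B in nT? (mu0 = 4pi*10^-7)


m = 2.41 x 10^12 = 2410000000000 A.m^2
2m = 4820000000000 A.m^2
r^3 = 3368^3 = 38204652032
B = (4pi*10^-7) * 4820000000000 / (4*pi * 38204652032) * 1e9
= 6056990.636121 / 480093816626.74 * 1e9
= 12616.2646 nT

12616.2646


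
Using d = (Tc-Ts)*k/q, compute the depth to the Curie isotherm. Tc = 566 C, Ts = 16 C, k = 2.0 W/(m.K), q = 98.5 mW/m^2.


T_Curie - T_surf = 566 - 16 = 550 C
Convert q to W/m^2: 98.5 mW/m^2 = 0.0985 W/m^2
d = 550 * 2.0 / 0.0985 = 11167.51 m

11167.51


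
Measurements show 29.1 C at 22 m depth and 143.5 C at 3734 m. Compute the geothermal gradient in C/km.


dT = 143.5 - 29.1 = 114.4 C
dz = 3734 - 22 = 3712 m
gradient = dT/dz * 1000 = 114.4/3712 * 1000 = 30.819 C/km

30.819


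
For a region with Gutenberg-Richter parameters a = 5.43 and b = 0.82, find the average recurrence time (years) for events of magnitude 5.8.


log10(N) = 5.43 - 0.82*5.8 = 0.674
N = 10^0.674 = 4.72063
T = 1/N = 1/4.72063 = 0.2118 years

0.2118


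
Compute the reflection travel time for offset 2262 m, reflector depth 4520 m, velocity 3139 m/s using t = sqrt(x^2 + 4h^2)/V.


x^2 + 4h^2 = 2262^2 + 4*4520^2 = 5116644 + 81721600 = 86838244
sqrt(86838244) = 9318.704
t = 9318.704 / 3139 = 2.9687 s

2.9687


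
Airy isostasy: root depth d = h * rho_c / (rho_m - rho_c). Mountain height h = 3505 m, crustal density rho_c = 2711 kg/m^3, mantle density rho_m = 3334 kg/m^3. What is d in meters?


rho_m - rho_c = 3334 - 2711 = 623
d = 3505 * 2711 / 623
= 9502055 / 623
= 15252.09 m

15252.09


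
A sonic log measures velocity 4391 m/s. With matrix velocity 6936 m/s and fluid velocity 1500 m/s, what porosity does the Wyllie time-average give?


1/V - 1/Vm = 1/4391 - 1/6936 = 8.356e-05
1/Vf - 1/Vm = 1/1500 - 1/6936 = 0.00052249
phi = 8.356e-05 / 0.00052249 = 0.1599

0.1599


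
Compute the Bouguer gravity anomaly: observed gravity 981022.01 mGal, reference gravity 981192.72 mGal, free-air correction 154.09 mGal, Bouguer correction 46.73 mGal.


BA = g_obs - g_ref + FAC - BC
= 981022.01 - 981192.72 + 154.09 - 46.73
= -63.35 mGal

-63.35


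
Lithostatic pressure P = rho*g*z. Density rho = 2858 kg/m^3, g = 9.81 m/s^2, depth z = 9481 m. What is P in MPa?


P = rho * g * z / 1e6
= 2858 * 9.81 * 9481 / 1e6
= 265818607.38 / 1e6
= 265.8186 MPa

265.8186


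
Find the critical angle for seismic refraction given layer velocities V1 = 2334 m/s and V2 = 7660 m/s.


V1/V2 = 2334/7660 = 0.3047
theta_c = arcsin(0.3047) = 17.7401 degrees

17.7401


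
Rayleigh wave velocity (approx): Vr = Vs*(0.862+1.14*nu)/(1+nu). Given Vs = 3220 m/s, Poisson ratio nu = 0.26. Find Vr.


Numerator factor = 0.862 + 1.14*0.26 = 1.1584
Denominator = 1 + 0.26 = 1.26
Vr = 3220 * 1.1584 / 1.26 = 2960.36 m/s

2960.36


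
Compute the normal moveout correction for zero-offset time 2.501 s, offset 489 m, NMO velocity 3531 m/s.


x/Vnmo = 489/3531 = 0.138488
(x/Vnmo)^2 = 0.019179
t0^2 = 6.255001
sqrt(6.255001 + 0.019179) = 2.504831
dt = 2.504831 - 2.501 = 0.003831

0.003831


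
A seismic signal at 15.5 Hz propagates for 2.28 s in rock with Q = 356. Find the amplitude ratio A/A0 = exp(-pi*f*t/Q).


pi*f*t/Q = pi*15.5*2.28/356 = 0.311865
A/A0 = exp(-0.311865) = 0.73208

0.73208


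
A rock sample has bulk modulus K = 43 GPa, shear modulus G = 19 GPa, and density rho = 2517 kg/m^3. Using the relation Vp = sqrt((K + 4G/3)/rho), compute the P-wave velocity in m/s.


First compute the effective modulus:
K + 4G/3 = 43e9 + 4*19e9/3 = 68333333333.33 Pa
Then divide by density:
68333333333.33 / 2517 = 27148722.0236 Pa/(kg/m^3)
Take the square root:
Vp = sqrt(27148722.0236) = 5210.44 m/s

5210.44


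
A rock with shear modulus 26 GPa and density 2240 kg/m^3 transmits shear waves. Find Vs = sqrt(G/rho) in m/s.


Convert G to Pa: G = 26e9 Pa
Compute G/rho = 26e9 / 2240 = 11607142.8571
Vs = sqrt(11607142.8571) = 3406.93 m/s

3406.93


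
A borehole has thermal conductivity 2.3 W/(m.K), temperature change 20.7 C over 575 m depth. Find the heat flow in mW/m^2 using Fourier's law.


q = k * dT / dz * 1000
= 2.3 * 20.7 / 575 * 1000
= 0.0828 * 1000
= 82.8 mW/m^2

82.8


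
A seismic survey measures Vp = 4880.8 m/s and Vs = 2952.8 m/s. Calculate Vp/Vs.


Vp/Vs = 4880.8 / 2952.8
= 1.6529

1.6529


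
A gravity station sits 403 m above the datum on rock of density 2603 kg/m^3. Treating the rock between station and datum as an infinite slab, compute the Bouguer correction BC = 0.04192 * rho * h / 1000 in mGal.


BC = 0.04192 * rho * h / 1000
= 0.04192 * 2603 * 403 / 1000
= 43.9745 mGal

43.9745


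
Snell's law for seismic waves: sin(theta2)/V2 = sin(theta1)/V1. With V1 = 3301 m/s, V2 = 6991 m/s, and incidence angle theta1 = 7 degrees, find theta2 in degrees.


sin(theta1) = sin(7 deg) = 0.121869
sin(theta2) = V2/V1 * sin(theta1) = 6991/3301 * 0.121869 = 0.2581
theta2 = arcsin(0.2581) = 14.9574 degrees

14.9574


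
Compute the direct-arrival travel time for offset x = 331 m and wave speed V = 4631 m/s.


t = x / V
= 331 / 4631
= 0.0715 s

0.0715


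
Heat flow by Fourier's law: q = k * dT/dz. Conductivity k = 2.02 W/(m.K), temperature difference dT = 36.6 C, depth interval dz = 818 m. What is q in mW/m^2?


q = k * dT / dz * 1000
= 2.02 * 36.6 / 818 * 1000
= 0.090381 * 1000
= 90.3814 mW/m^2

90.3814


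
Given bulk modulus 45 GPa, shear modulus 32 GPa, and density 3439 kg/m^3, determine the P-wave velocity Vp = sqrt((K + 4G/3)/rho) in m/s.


First compute the effective modulus:
K + 4G/3 = 45e9 + 4*32e9/3 = 87666666666.67 Pa
Then divide by density:
87666666666.67 / 3439 = 25491906.562 Pa/(kg/m^3)
Take the square root:
Vp = sqrt(25491906.562) = 5048.95 m/s

5048.95


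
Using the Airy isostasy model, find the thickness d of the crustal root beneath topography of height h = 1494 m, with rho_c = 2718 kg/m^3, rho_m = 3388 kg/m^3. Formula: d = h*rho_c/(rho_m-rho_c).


rho_m - rho_c = 3388 - 2718 = 670
d = 1494 * 2718 / 670
= 4060692 / 670
= 6060.73 m

6060.73


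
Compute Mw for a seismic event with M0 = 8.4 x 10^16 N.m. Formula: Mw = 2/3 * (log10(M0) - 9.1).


log10(M0) = log10(8.4 x 10^16) = 16.9243
Mw = 2/3 * (16.9243 - 9.1)
= 2/3 * 7.8243
= 5.22

5.22


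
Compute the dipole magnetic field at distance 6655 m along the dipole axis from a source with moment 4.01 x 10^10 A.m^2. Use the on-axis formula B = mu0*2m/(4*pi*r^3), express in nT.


m = 4.01 x 10^10 = 40100000000 A.m^2
2m = 80200000000 A.m^2
r^3 = 6655^3 = 294743461375
B = (4pi*10^-7) * 80200000000 / (4*pi * 294743461375) * 1e9
= 100782.292327 / 3703855571797.31 * 1e9
= 27.2101 nT

27.2101


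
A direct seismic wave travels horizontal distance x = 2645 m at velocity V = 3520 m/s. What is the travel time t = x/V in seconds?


t = x / V
= 2645 / 3520
= 0.7514 s

0.7514


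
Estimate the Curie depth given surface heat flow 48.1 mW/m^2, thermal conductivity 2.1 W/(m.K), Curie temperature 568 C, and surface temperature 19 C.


T_Curie - T_surf = 568 - 19 = 549 C
Convert q to W/m^2: 48.1 mW/m^2 = 0.0481 W/m^2
d = 549 * 2.1 / 0.0481 = 23968.81 m

23968.81


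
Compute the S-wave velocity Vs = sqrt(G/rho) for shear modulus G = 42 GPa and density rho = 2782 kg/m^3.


Convert G to Pa: G = 42e9 Pa
Compute G/rho = 42e9 / 2782 = 15097052.4802
Vs = sqrt(15097052.4802) = 3885.49 m/s

3885.49


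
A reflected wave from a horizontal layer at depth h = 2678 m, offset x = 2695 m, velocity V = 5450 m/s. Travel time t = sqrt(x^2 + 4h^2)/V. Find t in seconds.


x^2 + 4h^2 = 2695^2 + 4*2678^2 = 7263025 + 28686736 = 35949761
sqrt(35949761) = 5995.812
t = 5995.812 / 5450 = 1.1001 s

1.1001


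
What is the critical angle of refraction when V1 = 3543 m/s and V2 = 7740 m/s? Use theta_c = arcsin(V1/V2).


V1/V2 = 3543/7740 = 0.457752
theta_c = arcsin(0.457752) = 27.2421 degrees

27.2421


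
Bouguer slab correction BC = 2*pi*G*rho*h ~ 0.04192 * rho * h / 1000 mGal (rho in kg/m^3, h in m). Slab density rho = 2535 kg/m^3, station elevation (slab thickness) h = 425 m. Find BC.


BC = 0.04192 * rho * h / 1000
= 0.04192 * 2535 * 425 / 1000
= 45.1636 mGal

45.1636


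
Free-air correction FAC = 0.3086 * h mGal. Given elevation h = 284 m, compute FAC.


FAC = 0.3086 * h
= 0.3086 * 284
= 87.6424 mGal

87.6424


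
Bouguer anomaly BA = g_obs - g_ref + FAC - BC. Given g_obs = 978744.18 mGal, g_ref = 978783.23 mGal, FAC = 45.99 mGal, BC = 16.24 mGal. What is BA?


BA = g_obs - g_ref + FAC - BC
= 978744.18 - 978783.23 + 45.99 - 16.24
= -9.3 mGal

-9.3


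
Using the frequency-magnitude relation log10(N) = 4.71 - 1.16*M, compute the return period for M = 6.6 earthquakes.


log10(N) = 4.71 - 1.16*6.6 = -2.946
N = 10^-2.946 = 0.001132
T = 1/N = 1/0.001132 = 883.0799 years

883.0799


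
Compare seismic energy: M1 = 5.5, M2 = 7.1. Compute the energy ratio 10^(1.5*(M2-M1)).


M2 - M1 = 7.1 - 5.5 = 1.6
1.5 * 1.6 = 2.4
ratio = 10^2.4 = 251.19

251.19


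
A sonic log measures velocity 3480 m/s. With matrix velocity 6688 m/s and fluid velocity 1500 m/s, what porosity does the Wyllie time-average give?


1/V - 1/Vm = 1/3480 - 1/6688 = 0.00013783
1/Vf - 1/Vm = 1/1500 - 1/6688 = 0.00051715
phi = 0.00013783 / 0.00051715 = 0.2665

0.2665


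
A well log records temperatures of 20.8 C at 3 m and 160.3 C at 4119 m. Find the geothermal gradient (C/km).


dT = 160.3 - 20.8 = 139.5 C
dz = 4119 - 3 = 4116 m
gradient = dT/dz * 1000 = 139.5/4116 * 1000 = 33.8921 C/km

33.8921


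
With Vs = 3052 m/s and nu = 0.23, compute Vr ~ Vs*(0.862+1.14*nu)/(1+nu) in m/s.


Numerator factor = 0.862 + 1.14*0.23 = 1.1242
Denominator = 1 + 0.23 = 1.23
Vr = 3052 * 1.1242 / 1.23 = 2789.48 m/s

2789.48


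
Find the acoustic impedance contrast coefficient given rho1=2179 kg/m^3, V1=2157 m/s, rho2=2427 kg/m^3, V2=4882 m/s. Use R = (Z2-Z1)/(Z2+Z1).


Z1 = 2179 * 2157 = 4700103
Z2 = 2427 * 4882 = 11848614
R = (11848614 - 4700103) / (11848614 + 4700103) = 7148511 / 16548717 = 0.432

0.432


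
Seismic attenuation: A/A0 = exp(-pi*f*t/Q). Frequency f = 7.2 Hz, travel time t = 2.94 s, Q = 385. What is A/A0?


pi*f*t/Q = pi*7.2*2.94/385 = 0.17273
A/A0 = exp(-0.17273) = 0.841364

0.841364


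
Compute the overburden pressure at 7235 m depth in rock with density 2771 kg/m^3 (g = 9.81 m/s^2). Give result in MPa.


P = rho * g * z / 1e6
= 2771 * 9.81 * 7235 / 1e6
= 196672694.85 / 1e6
= 196.6727 MPa

196.6727


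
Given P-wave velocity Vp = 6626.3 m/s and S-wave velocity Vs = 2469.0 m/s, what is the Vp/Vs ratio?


Vp/Vs = 6626.3 / 2469.0
= 2.6838

2.6838


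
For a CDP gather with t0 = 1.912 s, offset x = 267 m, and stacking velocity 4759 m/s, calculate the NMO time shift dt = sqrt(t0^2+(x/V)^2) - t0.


x/Vnmo = 267/4759 = 0.056104
(x/Vnmo)^2 = 0.003148
t0^2 = 3.655744
sqrt(3.655744 + 0.003148) = 1.912823
dt = 1.912823 - 1.912 = 0.000823

8.230000e-04


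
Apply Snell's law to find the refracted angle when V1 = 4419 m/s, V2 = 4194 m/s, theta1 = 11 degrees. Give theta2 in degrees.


sin(theta1) = sin(11 deg) = 0.190809
sin(theta2) = V2/V1 * sin(theta1) = 4194/4419 * 0.190809 = 0.181094
theta2 = arcsin(0.181094) = 10.4335 degrees

10.4335


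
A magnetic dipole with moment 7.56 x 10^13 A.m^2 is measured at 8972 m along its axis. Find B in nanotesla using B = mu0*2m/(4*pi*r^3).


m = 7.56 x 10^13 = 75600000000000 A.m^2
2m = 151200000000000 A.m^2
r^3 = 8972^3 = 722217146048
B = (4pi*10^-7) * 151200000000000 / (4*pi * 722217146048) * 1e9
= 190003523.689111 / 9075648321283.93 * 1e9
= 20935.5318 nT

20935.5318


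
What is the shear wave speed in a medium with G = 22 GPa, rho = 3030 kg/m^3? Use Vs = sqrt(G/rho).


Convert G to Pa: G = 22e9 Pa
Compute G/rho = 22e9 / 3030 = 7260726.0726
Vs = sqrt(7260726.0726) = 2694.57 m/s

2694.57


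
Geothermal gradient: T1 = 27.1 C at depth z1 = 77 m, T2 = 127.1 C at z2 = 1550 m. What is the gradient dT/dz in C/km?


dT = 127.1 - 27.1 = 100.0 C
dz = 1550 - 77 = 1473 m
gradient = dT/dz * 1000 = 100.0/1473 * 1000 = 67.8887 C/km

67.8887


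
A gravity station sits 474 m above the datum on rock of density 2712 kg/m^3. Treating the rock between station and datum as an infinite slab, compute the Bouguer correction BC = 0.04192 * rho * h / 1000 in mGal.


BC = 0.04192 * rho * h / 1000
= 0.04192 * 2712 * 474 / 1000
= 53.8877 mGal

53.8877


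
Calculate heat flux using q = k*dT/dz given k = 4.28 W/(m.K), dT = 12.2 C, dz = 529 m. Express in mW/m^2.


q = k * dT / dz * 1000
= 4.28 * 12.2 / 529 * 1000
= 0.098707 * 1000
= 98.707 mW/m^2

98.707


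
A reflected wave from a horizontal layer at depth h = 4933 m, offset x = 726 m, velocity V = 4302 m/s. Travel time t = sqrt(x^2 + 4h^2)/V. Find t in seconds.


x^2 + 4h^2 = 726^2 + 4*4933^2 = 527076 + 97337956 = 97865032
sqrt(97865032) = 9892.6757
t = 9892.6757 / 4302 = 2.2996 s

2.2996


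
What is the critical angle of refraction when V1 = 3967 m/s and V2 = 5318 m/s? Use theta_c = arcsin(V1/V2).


V1/V2 = 3967/5318 = 0.745957
theta_c = arcsin(0.745957) = 48.2414 degrees

48.2414


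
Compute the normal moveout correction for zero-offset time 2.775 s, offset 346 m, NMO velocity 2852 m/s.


x/Vnmo = 346/2852 = 0.121318
(x/Vnmo)^2 = 0.014718
t0^2 = 7.700625
sqrt(7.700625 + 0.014718) = 2.777651
dt = 2.777651 - 2.775 = 0.002651

0.002651


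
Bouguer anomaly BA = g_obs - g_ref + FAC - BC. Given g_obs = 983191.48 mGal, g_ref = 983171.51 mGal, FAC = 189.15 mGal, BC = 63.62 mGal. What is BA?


BA = g_obs - g_ref + FAC - BC
= 983191.48 - 983171.51 + 189.15 - 63.62
= 145.5 mGal

145.5


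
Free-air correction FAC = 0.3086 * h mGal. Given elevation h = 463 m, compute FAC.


FAC = 0.3086 * h
= 0.3086 * 463
= 142.8818 mGal

142.8818


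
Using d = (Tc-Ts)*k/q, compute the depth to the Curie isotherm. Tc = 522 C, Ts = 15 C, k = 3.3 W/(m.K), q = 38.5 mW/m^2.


T_Curie - T_surf = 522 - 15 = 507 C
Convert q to W/m^2: 38.5 mW/m^2 = 0.0385 W/m^2
d = 507 * 3.3 / 0.0385 = 43457.14 m

43457.14


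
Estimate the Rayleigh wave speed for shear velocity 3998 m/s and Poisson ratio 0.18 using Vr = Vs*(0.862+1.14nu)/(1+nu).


Numerator factor = 0.862 + 1.14*0.18 = 1.0672
Denominator = 1 + 0.18 = 1.18
Vr = 3998 * 1.0672 / 1.18 = 3615.82 m/s

3615.82


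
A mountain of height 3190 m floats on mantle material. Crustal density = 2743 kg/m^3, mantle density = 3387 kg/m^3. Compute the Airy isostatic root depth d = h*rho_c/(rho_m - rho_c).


rho_m - rho_c = 3387 - 2743 = 644
d = 3190 * 2743 / 644
= 8750170 / 644
= 13587.22 m

13587.22


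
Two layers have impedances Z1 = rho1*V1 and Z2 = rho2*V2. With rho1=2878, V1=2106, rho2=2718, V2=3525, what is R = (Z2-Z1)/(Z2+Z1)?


Z1 = 2878 * 2106 = 6061068
Z2 = 2718 * 3525 = 9580950
R = (9580950 - 6061068) / (9580950 + 6061068) = 3519882 / 15642018 = 0.225

0.225


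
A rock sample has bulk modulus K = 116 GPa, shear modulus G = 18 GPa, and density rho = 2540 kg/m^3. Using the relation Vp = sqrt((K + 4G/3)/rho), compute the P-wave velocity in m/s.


First compute the effective modulus:
K + 4G/3 = 116e9 + 4*18e9/3 = 140000000000.0 Pa
Then divide by density:
140000000000.0 / 2540 = 55118110.2362 Pa/(kg/m^3)
Take the square root:
Vp = sqrt(55118110.2362) = 7424.16 m/s

7424.16


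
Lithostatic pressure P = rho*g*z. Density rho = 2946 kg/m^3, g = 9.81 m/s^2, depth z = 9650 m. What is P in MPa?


P = rho * g * z / 1e6
= 2946 * 9.81 * 9650 / 1e6
= 278887509.0 / 1e6
= 278.8875 MPa

278.8875


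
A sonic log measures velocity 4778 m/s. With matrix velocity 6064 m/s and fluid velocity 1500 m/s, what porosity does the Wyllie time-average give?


1/V - 1/Vm = 1/4778 - 1/6064 = 4.438e-05
1/Vf - 1/Vm = 1/1500 - 1/6064 = 0.00050176
phi = 4.438e-05 / 0.00050176 = 0.0885

0.0885


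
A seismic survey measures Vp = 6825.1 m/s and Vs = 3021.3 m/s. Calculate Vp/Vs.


Vp/Vs = 6825.1 / 3021.3
= 2.259

2.259


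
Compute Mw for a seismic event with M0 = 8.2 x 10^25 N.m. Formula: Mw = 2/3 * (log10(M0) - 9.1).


log10(M0) = log10(8.2 x 10^25) = 25.9138
Mw = 2/3 * (25.9138 - 9.1)
= 2/3 * 16.8138
= 11.21

11.21


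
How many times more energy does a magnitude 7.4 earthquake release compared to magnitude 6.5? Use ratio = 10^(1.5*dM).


M2 - M1 = 7.4 - 6.5 = 0.9
1.5 * 0.9 = 1.35
ratio = 10^1.35 = 22.39

22.39


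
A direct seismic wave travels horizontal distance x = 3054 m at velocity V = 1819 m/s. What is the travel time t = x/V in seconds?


t = x / V
= 3054 / 1819
= 1.6789 s

1.6789


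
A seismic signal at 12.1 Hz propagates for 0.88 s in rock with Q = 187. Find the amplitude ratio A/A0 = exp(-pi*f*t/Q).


pi*f*t/Q = pi*12.1*0.88/187 = 0.178886
A/A0 = exp(-0.178886) = 0.836201

0.836201


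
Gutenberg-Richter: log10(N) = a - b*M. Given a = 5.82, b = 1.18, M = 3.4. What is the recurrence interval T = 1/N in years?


log10(N) = 5.82 - 1.18*3.4 = 1.808
N = 10^1.808 = 64.268772
T = 1/N = 1/64.268772 = 0.0156 years

0.0156


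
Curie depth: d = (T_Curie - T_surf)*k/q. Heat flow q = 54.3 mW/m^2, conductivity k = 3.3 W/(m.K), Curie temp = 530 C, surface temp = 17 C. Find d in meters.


T_Curie - T_surf = 530 - 17 = 513 C
Convert q to W/m^2: 54.3 mW/m^2 = 0.0543 W/m^2
d = 513 * 3.3 / 0.0543 = 31176.8 m

31176.8


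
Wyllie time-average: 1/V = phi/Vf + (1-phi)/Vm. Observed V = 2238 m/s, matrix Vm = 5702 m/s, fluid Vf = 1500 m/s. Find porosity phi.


1/V - 1/Vm = 1/2238 - 1/5702 = 0.00027145
1/Vf - 1/Vm = 1/1500 - 1/5702 = 0.00049129
phi = 0.00027145 / 0.00049129 = 0.5525

0.5525
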